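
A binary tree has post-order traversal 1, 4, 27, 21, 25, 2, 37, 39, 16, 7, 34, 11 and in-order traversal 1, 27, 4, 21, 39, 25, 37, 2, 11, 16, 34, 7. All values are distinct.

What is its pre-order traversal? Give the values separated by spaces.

The last element of post-order is the root; it splits in-order into left and right subtrees.
Root 11: left subtree has 8 nodes {1, 27, 4, 21, 39, 25, 37, 2}, right has 3 {16, 34, 7}.
  Root 39: left subtree has 4 nodes {1, 27, 4, 21}, right has 3 {25, 37, 2}.
    Root 21: left subtree has 3 nodes {1, 27, 4}, right has 0 { }.
      Root 27: left subtree has 1 node {1}, right has 1 {4}.
    Root 37: left subtree has 1 node {25}, right has 1 {2}.
  Root 34: left subtree has 1 node {16}, right has 1 {7}.

11 39 21 27 1 4 37 25 2 34 16 7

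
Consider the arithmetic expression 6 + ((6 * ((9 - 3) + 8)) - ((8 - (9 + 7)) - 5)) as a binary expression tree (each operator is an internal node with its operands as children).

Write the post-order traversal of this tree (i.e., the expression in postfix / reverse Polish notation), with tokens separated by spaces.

6 6 9 3 - 8 + * 8 9 7 + - 5 - - +

Post-order on an expression tree gives postfix notation: for each operator, emit left operand, right operand, then the operator.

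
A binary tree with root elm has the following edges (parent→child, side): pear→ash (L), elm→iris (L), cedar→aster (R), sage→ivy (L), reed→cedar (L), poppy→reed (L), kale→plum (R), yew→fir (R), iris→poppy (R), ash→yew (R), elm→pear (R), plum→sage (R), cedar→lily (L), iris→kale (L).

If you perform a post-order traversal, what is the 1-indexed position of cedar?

Post-order visits the left subtree, then the right subtree, then the node.
At elm: go left to iris.
  At iris: go left to kale.
    At kale: no left child.
    At kale: go right to plum.
      At plum: no left child.
      At plum: go right to sage.
        At sage: go left to ivy.
          ivy is a leaf — visit ivy.
        At sage: no right child.
        Visit sage.
      Visit plum.
    Visit kale.
  At iris: go right to poppy.
    At poppy: go left to reed.
      At reed: go left to cedar.
        At cedar: go left to lily.
          lily is a leaf — visit lily.
        At cedar: go right to aster.
          aster is a leaf — visit aster.
        Visit cedar.
      At reed: no right child.
      Visit reed.
    At poppy: no right child.
    Visit poppy.
  Visit iris.
At elm: go right to pear.
  At pear: go left to ash.
    At ash: no left child.
    At ash: go right to yew.
      At yew: no left child.
      At yew: go right to fir.
        fir is a leaf — visit fir.
      Visit yew.
    Visit ash.
  At pear: no right child.
  Visit pear.
Visit elm.
Full post-order sequence: ivy, sage, plum, kale, lily, aster, cedar, reed, poppy, iris, fir, yew, ash, pear, elm.

7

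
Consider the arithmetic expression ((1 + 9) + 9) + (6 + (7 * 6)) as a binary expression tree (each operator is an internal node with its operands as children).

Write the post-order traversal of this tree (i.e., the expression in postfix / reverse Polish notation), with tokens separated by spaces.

Post-order on an expression tree gives postfix notation: for each operator, emit left operand, right operand, then the operator.

1 9 + 9 + 6 7 6 * + +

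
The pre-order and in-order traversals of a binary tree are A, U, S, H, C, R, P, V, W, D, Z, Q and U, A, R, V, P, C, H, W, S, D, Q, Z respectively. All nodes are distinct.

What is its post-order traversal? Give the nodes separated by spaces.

U V P R C W H Q Z D S A

The first element of pre-order is the root; it splits in-order into left and right subtrees.
Root A: left subtree has 1 node {U}, right has 10 {R, V, P, C, H, W, S, D, Q, Z}.
  Root S: left subtree has 6 nodes {R, V, P, C, H, W}, right has 3 {D, Q, Z}.
    Root H: left subtree has 4 nodes {R, V, P, C}, right has 1 {W}.
      Root C: left subtree has 3 nodes {R, V, P}, right has 0 { }.
        Root R: left subtree has 0 nodes { }, right has 2 {V, P}.
          Root P: left subtree has 1 node {V}, right has 0 { }.
    Root D: left subtree has 0 nodes { }, right has 2 {Q, Z}.
      Root Z: left subtree has 1 node {Q}, right has 0 { }.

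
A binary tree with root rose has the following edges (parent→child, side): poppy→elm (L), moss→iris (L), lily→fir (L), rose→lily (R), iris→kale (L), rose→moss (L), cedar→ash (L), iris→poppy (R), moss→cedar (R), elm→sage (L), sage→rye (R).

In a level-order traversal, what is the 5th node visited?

cedar

Level-order visits nodes level by level from the root, left to right within each level.
Level 0: rose
Level 1: moss, lily
Level 2: iris, cedar, fir
Level 3: kale, poppy, ash
Level 4: elm
Level 5: sage
Level 6: rye
Full level-order sequence: rose, moss, lily, iris, cedar, fir, kale, poppy, ash, elm, sage, rye.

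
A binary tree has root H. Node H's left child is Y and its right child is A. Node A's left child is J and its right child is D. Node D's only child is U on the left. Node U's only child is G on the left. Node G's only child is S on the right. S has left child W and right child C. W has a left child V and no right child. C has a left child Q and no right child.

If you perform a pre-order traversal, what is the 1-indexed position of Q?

Pre-order visits the node, then its left subtree, then its right subtree.
Visit H.
At H: go left to Y.
  Y is a leaf — visit Y.
At H: go right to A.
  Visit A.
  At A: go left to J.
    J is a leaf — visit J.
  At A: go right to D.
    Visit D.
    At D: go left to U.
      Visit U.
      At U: go left to G.
        Visit G.
        At G: no left child.
        At G: go right to S.
          Visit S.
          At S: go left to W.
            Visit W.
            At W: go left to V.
              V is a leaf — visit V.
            At W: no right child.
          At S: go right to C.
            Visit C.
            At C: go left to Q.
              Q is a leaf — visit Q.
            At C: no right child.
      At U: no right child.
    At D: no right child.
Full pre-order sequence: H, Y, A, J, D, U, G, S, W, V, C, Q.

12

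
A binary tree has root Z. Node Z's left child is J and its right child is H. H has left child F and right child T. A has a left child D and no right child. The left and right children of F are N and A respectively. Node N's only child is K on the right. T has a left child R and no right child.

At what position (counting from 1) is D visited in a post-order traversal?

Post-order visits the left subtree, then the right subtree, then the node.
At Z: go left to J.
  J is a leaf — visit J.
At Z: go right to H.
  At H: go left to F.
    At F: go left to N.
      At N: no left child.
      At N: go right to K.
        K is a leaf — visit K.
      Visit N.
    At F: go right to A.
      At A: go left to D.
        D is a leaf — visit D.
      At A: no right child.
      Visit A.
    Visit F.
  At H: go right to T.
    At T: go left to R.
      R is a leaf — visit R.
    At T: no right child.
    Visit T.
  Visit H.
Visit Z.
Full post-order sequence: J, K, N, D, A, F, R, T, H, Z.

4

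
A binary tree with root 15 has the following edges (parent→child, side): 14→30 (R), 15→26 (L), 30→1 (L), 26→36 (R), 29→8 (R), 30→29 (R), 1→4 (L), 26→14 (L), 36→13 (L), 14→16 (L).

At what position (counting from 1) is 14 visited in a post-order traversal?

Post-order visits the left subtree, then the right subtree, then the node.
At 15: go left to 26.
  At 26: go left to 14.
    At 14: go left to 16.
      16 is a leaf — visit 16.
    At 14: go right to 30.
      At 30: go left to 1.
        At 1: go left to 4.
          4 is a leaf — visit 4.
        At 1: no right child.
        Visit 1.
      At 30: go right to 29.
        At 29: no left child.
        At 29: go right to 8.
          8 is a leaf — visit 8.
        Visit 29.
      Visit 30.
    Visit 14.
  At 26: go right to 36.
    At 36: go left to 13.
      13 is a leaf — visit 13.
    At 36: no right child.
    Visit 36.
  Visit 26.
At 15: no right child.
Visit 15.
Full post-order sequence: 16, 4, 1, 8, 29, 30, 14, 13, 36, 26, 15.

7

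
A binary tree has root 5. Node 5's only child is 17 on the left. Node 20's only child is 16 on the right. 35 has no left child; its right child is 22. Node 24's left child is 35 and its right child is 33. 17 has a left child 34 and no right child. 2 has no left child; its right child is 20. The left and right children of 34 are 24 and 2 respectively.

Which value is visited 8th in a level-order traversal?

20

Level-order visits nodes level by level from the root, left to right within each level.
Level 0: 5
Level 1: 17
Level 2: 34
Level 3: 24, 2
Level 4: 35, 33, 20
Level 5: 22, 16
Full level-order sequence: 5, 17, 34, 24, 2, 35, 33, 20, 22, 16.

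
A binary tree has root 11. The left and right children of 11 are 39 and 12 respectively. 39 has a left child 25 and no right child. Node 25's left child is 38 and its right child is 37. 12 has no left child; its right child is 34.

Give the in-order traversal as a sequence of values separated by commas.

In-order visits the left subtree, then the node, then the right subtree.
At 11: go left to 39.
  At 39: go left to 25.
    At 25: go left to 38.
      38 is a leaf — visit 38.
    Visit 25.
    At 25: go right to 37.
      37 is a leaf — visit 37.
  Visit 39.
  At 39: no right child.
Visit 11.
At 11: go right to 12.
  At 12: no left child.
  Visit 12.
  At 12: go right to 34.
    34 is a leaf — visit 34.

38, 25, 37, 39, 11, 12, 34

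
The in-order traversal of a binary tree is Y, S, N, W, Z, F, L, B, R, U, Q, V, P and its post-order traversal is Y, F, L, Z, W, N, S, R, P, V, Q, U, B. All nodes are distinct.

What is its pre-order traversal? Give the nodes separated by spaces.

B S Y N W Z L F U R Q V P

The last element of post-order is the root; it splits in-order into left and right subtrees.
Root B: left subtree has 7 nodes {Y, S, N, W, Z, F, L}, right has 5 {R, U, Q, V, P}.
  Root S: left subtree has 1 node {Y}, right has 5 {N, W, Z, F, L}.
    Root N: left subtree has 0 nodes { }, right has 4 {W, Z, F, L}.
      Root W: left subtree has 0 nodes { }, right has 3 {Z, F, L}.
        Root Z: left subtree has 0 nodes { }, right has 2 {F, L}.
          Root L: left subtree has 1 node {F}, right has 0 { }.
  Root U: left subtree has 1 node {R}, right has 3 {Q, V, P}.
    Root Q: left subtree has 0 nodes { }, right has 2 {V, P}.
      Root V: left subtree has 0 nodes { }, right has 1 {P}.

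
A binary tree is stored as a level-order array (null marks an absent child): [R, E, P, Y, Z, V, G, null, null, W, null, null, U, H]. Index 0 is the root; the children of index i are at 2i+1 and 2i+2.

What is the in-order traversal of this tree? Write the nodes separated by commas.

In-order visits the left subtree, then the node, then the right subtree.
At R: go left to E.
  At E: go left to Y.
    Y is a leaf — visit Y.
  Visit E.
  At E: go right to Z.
    At Z: go left to W.
      W is a leaf — visit W.
    Visit Z.
    At Z: no right child.
Visit R.
At R: go right to P.
  At P: go left to V.
    At V: no left child.
    Visit V.
    At V: go right to U.
      U is a leaf — visit U.
  Visit P.
  At P: go right to G.
    At G: go left to H.
      H is a leaf — visit H.
    Visit G.
    At G: no right child.

Y, E, W, Z, R, V, U, P, H, G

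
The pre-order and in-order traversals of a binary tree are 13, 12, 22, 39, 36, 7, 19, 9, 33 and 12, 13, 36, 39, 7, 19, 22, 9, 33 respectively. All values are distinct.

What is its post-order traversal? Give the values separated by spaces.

12 36 19 7 39 33 9 22 13

The first element of pre-order is the root; it splits in-order into left and right subtrees.
Root 13: left subtree has 1 node {12}, right has 7 {36, 39, 7, 19, 22, 9, 33}.
  Root 22: left subtree has 4 nodes {36, 39, 7, 19}, right has 2 {9, 33}.
    Root 39: left subtree has 1 node {36}, right has 2 {7, 19}.
      Root 7: left subtree has 0 nodes { }, right has 1 {19}.
    Root 9: left subtree has 0 nodes { }, right has 1 {33}.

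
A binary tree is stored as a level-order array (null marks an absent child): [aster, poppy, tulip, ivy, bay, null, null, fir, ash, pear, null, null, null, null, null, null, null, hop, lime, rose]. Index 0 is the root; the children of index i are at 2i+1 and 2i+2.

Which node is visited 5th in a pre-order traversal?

ash

Pre-order visits the node, then its left subtree, then its right subtree.
Visit aster.
At aster: go left to poppy.
  Visit poppy.
  At poppy: go left to ivy.
    Visit ivy.
    At ivy: go left to fir.
      fir is a leaf — visit fir.
    At ivy: go right to ash.
      Visit ash.
      At ash: go left to hop.
        hop is a leaf — visit hop.
      At ash: go right to lime.
        lime is a leaf — visit lime.
  At poppy: go right to bay.
    Visit bay.
    At bay: go left to pear.
      Visit pear.
      At pear: go left to rose.
        rose is a leaf — visit rose.
      At pear: no right child.
    At bay: no right child.
At aster: go right to tulip.
  tulip is a leaf — visit tulip.
Full pre-order sequence: aster, poppy, ivy, fir, ash, hop, lime, bay, pear, rose, tulip.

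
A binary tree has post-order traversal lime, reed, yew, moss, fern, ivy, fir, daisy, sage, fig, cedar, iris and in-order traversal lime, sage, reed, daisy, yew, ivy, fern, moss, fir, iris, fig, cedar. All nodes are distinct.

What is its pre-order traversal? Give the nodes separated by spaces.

The last element of post-order is the root; it splits in-order into left and right subtrees.
Root iris: left subtree has 9 nodes {lime, sage, reed, daisy, yew, ivy, fern, moss, fir}, right has 2 {fig, cedar}.
  Root sage: left subtree has 1 node {lime}, right has 7 {reed, daisy, yew, ivy, fern, moss, fir}.
    Root daisy: left subtree has 1 node {reed}, right has 5 {yew, ivy, fern, moss, fir}.
      Root fir: left subtree has 4 nodes {yew, ivy, fern, moss}, right has 0 { }.
        Root ivy: left subtree has 1 node {yew}, right has 2 {fern, moss}.
          Root fern: left subtree has 0 nodes { }, right has 1 {moss}.
  Root cedar: left subtree has 1 node {fig}, right has 0 { }.

iris sage lime daisy reed fir ivy yew fern moss cedar fig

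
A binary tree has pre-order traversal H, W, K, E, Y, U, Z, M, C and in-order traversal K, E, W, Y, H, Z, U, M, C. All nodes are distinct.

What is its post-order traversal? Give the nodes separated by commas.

E, K, Y, W, Z, C, M, U, H

The first element of pre-order is the root; it splits in-order into left and right subtrees.
Root H: left subtree has 4 nodes {K, E, W, Y}, right has 4 {Z, U, M, C}.
  Root W: left subtree has 2 nodes {K, E}, right has 1 {Y}.
    Root K: left subtree has 0 nodes { }, right has 1 {E}.
  Root U: left subtree has 1 node {Z}, right has 2 {M, C}.
    Root M: left subtree has 0 nodes { }, right has 1 {C}.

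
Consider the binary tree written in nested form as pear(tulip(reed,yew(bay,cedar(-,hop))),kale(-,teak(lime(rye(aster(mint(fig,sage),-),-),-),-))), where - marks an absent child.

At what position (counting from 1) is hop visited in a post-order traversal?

3

Post-order visits the left subtree, then the right subtree, then the node.
At pear: go left to tulip.
  At tulip: go left to reed.
    reed is a leaf — visit reed.
  At tulip: go right to yew.
    At yew: go left to bay.
      bay is a leaf — visit bay.
    At yew: go right to cedar.
      At cedar: no left child.
      At cedar: go right to hop.
        hop is a leaf — visit hop.
      Visit cedar.
    Visit yew.
  Visit tulip.
At pear: go right to kale.
  At kale: no left child.
  At kale: go right to teak.
    At teak: go left to lime.
      At lime: go left to rye.
        At rye: go left to aster.
          At aster: go left to mint.
            At mint: go left to fig.
              fig is a leaf — visit fig.
            At mint: go right to sage.
              sage is a leaf — visit sage.
            Visit mint.
          At aster: no right child.
          Visit aster.
        At rye: no right child.
        Visit rye.
      At lime: no right child.
      Visit lime.
    At teak: no right child.
    Visit teak.
  Visit kale.
Visit pear.
Full post-order sequence: reed, bay, hop, cedar, yew, tulip, fig, sage, mint, aster, rye, lime, teak, kale, pear.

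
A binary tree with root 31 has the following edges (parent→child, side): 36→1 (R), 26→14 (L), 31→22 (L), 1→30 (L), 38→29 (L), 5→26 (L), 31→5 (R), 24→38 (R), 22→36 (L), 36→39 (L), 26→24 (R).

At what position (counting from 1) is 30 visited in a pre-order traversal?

Pre-order visits the node, then its left subtree, then its right subtree.
Visit 31.
At 31: go left to 22.
  Visit 22.
  At 22: go left to 36.
    Visit 36.
    At 36: go left to 39.
      39 is a leaf — visit 39.
    At 36: go right to 1.
      Visit 1.
      At 1: go left to 30.
        30 is a leaf — visit 30.
      At 1: no right child.
  At 22: no right child.
At 31: go right to 5.
  Visit 5.
  At 5: go left to 26.
    Visit 26.
    At 26: go left to 14.
      14 is a leaf — visit 14.
    At 26: go right to 24.
      Visit 24.
      At 24: no left child.
      At 24: go right to 38.
        Visit 38.
        At 38: go left to 29.
          29 is a leaf — visit 29.
        At 38: no right child.
  At 5: no right child.
Full pre-order sequence: 31, 22, 36, 39, 1, 30, 5, 26, 14, 24, 38, 29.

6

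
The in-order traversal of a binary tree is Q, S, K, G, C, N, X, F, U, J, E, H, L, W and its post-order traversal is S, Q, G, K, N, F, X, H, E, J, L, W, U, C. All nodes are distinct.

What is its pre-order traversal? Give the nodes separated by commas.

C, K, Q, S, G, U, X, N, F, W, L, J, E, H

The last element of post-order is the root; it splits in-order into left and right subtrees.
Root C: left subtree has 4 nodes {Q, S, K, G}, right has 9 {N, X, F, U, J, E, H, L, W}.
  Root K: left subtree has 2 nodes {Q, S}, right has 1 {G}.
    Root Q: left subtree has 0 nodes { }, right has 1 {S}.
  Root U: left subtree has 3 nodes {N, X, F}, right has 5 {J, E, H, L, W}.
    Root X: left subtree has 1 node {N}, right has 1 {F}.
    Root W: left subtree has 4 nodes {J, E, H, L}, right has 0 { }.
      Root L: left subtree has 3 nodes {J, E, H}, right has 0 { }.
        Root J: left subtree has 0 nodes { }, right has 2 {E, H}.
          Root E: left subtree has 0 nodes { }, right has 1 {H}.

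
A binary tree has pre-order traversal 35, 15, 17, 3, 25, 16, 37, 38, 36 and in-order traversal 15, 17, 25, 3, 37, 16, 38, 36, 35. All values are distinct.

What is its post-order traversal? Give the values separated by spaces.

The first element of pre-order is the root; it splits in-order into left and right subtrees.
Root 35: left subtree has 8 nodes {15, 17, 25, 3, 37, 16, 38, 36}, right has 0 { }.
  Root 15: left subtree has 0 nodes { }, right has 7 {17, 25, 3, 37, 16, 38, 36}.
    Root 17: left subtree has 0 nodes { }, right has 6 {25, 3, 37, 16, 38, 36}.
      Root 3: left subtree has 1 node {25}, right has 4 {37, 16, 38, 36}.
        Root 16: left subtree has 1 node {37}, right has 2 {38, 36}.
          Root 38: left subtree has 0 nodes { }, right has 1 {36}.

25 37 36 38 16 3 17 15 35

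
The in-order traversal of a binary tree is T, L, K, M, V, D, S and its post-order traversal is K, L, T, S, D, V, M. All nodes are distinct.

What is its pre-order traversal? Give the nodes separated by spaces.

M T L K V D S

The last element of post-order is the root; it splits in-order into left and right subtrees.
Root M: left subtree has 3 nodes {T, L, K}, right has 3 {V, D, S}.
  Root T: left subtree has 0 nodes { }, right has 2 {L, K}.
    Root L: left subtree has 0 nodes { }, right has 1 {K}.
  Root V: left subtree has 0 nodes { }, right has 2 {D, S}.
    Root D: left subtree has 0 nodes { }, right has 1 {S}.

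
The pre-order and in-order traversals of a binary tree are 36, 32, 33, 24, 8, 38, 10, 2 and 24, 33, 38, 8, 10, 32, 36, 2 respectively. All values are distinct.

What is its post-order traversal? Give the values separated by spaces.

24 38 10 8 33 32 2 36

The first element of pre-order is the root; it splits in-order into left and right subtrees.
Root 36: left subtree has 6 nodes {24, 33, 38, 8, 10, 32}, right has 1 {2}.
  Root 32: left subtree has 5 nodes {24, 33, 38, 8, 10}, right has 0 { }.
    Root 33: left subtree has 1 node {24}, right has 3 {38, 8, 10}.
      Root 8: left subtree has 1 node {38}, right has 1 {10}.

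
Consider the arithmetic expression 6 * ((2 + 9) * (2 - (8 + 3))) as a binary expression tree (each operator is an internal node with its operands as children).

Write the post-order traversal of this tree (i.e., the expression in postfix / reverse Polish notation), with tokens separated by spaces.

6 2 9 + 2 8 3 + - * *

Post-order on an expression tree gives postfix notation: for each operator, emit left operand, right operand, then the operator.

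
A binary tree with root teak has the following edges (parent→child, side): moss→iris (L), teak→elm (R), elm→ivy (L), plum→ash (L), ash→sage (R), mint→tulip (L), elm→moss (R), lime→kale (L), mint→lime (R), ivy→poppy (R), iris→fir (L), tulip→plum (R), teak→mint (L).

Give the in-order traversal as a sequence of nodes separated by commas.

In-order visits the left subtree, then the node, then the right subtree.
At teak: go left to mint.
  At mint: go left to tulip.
    At tulip: no left child.
    Visit tulip.
    At tulip: go right to plum.
      At plum: go left to ash.
        At ash: no left child.
        Visit ash.
        At ash: go right to sage.
          sage is a leaf — visit sage.
      Visit plum.
      At plum: no right child.
  Visit mint.
  At mint: go right to lime.
    At lime: go left to kale.
      kale is a leaf — visit kale.
    Visit lime.
    At lime: no right child.
Visit teak.
At teak: go right to elm.
  At elm: go left to ivy.
    At ivy: no left child.
    Visit ivy.
    At ivy: go right to poppy.
      poppy is a leaf — visit poppy.
  Visit elm.
  At elm: go right to moss.
    At moss: go left to iris.
      At iris: go left to fir.
        fir is a leaf — visit fir.
      Visit iris.
      At iris: no right child.
    Visit moss.
    At moss: no right child.

tulip, ash, sage, plum, mint, kale, lime, teak, ivy, poppy, elm, fir, iris, moss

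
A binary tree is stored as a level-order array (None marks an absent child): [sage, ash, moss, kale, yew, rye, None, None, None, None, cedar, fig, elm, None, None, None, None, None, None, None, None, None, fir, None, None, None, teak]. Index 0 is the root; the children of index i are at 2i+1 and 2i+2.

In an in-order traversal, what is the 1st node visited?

In-order visits the left subtree, then the node, then the right subtree.
At sage: go left to ash.
  At ash: go left to kale.
    kale is a leaf — visit kale.
  Visit ash.
  At ash: go right to yew.
    At yew: no left child.
    Visit yew.
    At yew: go right to cedar.
      At cedar: no left child.
      Visit cedar.
      At cedar: go right to fir.
        fir is a leaf — visit fir.
Visit sage.
At sage: go right to moss.
  At moss: go left to rye.
    At rye: go left to fig.
      fig is a leaf — visit fig.
    Visit rye.
    At rye: go right to elm.
      At elm: no left child.
      Visit elm.
      At elm: go right to teak.
        teak is a leaf — visit teak.
  Visit moss.
  At moss: no right child.
Full in-order sequence: kale, ash, yew, cedar, fir, sage, fig, rye, elm, teak, moss.

kale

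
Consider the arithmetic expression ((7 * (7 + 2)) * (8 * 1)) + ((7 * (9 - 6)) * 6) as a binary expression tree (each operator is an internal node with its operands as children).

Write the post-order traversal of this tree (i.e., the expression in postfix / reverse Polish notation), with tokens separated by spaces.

Post-order on an expression tree gives postfix notation: for each operator, emit left operand, right operand, then the operator.

7 7 2 + * 8 1 * * 7 9 6 - * 6 * +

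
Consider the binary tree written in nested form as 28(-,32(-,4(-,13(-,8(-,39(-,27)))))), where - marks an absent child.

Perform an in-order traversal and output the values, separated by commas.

28, 32, 4, 13, 8, 39, 27

In-order visits the left subtree, then the node, then the right subtree.
At 28: no left child.
Visit 28.
At 28: go right to 32.
  At 32: no left child.
  Visit 32.
  At 32: go right to 4.
    At 4: no left child.
    Visit 4.
    At 4: go right to 13.
      At 13: no left child.
      Visit 13.
      At 13: go right to 8.
        At 8: no left child.
        Visit 8.
        At 8: go right to 39.
          At 39: no left child.
          Visit 39.
          At 39: go right to 27.
            27 is a leaf — visit 27.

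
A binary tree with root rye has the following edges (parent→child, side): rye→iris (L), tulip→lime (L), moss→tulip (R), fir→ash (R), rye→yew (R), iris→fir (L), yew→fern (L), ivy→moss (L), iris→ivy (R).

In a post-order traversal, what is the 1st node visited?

Post-order visits the left subtree, then the right subtree, then the node.
At rye: go left to iris.
  At iris: go left to fir.
    At fir: no left child.
    At fir: go right to ash.
      ash is a leaf — visit ash.
    Visit fir.
  At iris: go right to ivy.
    At ivy: go left to moss.
      At moss: no left child.
      At moss: go right to tulip.
        At tulip: go left to lime.
          lime is a leaf — visit lime.
        At tulip: no right child.
        Visit tulip.
      Visit moss.
    At ivy: no right child.
    Visit ivy.
  Visit iris.
At rye: go right to yew.
  At yew: go left to fern.
    fern is a leaf — visit fern.
  At yew: no right child.
  Visit yew.
Visit rye.
Full post-order sequence: ash, fir, lime, tulip, moss, ivy, iris, fern, yew, rye.

ash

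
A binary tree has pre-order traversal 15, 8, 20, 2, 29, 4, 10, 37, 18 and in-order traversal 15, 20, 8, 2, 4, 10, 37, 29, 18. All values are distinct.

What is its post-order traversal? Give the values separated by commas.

20, 37, 10, 4, 18, 29, 2, 8, 15

The first element of pre-order is the root; it splits in-order into left and right subtrees.
Root 15: left subtree has 0 nodes { }, right has 8 {20, 8, 2, 4, 10, 37, 29, 18}.
  Root 8: left subtree has 1 node {20}, right has 6 {2, 4, 10, 37, 29, 18}.
    Root 2: left subtree has 0 nodes { }, right has 5 {4, 10, 37, 29, 18}.
      Root 29: left subtree has 3 nodes {4, 10, 37}, right has 1 {18}.
        Root 4: left subtree has 0 nodes { }, right has 2 {10, 37}.
          Root 10: left subtree has 0 nodes { }, right has 1 {37}.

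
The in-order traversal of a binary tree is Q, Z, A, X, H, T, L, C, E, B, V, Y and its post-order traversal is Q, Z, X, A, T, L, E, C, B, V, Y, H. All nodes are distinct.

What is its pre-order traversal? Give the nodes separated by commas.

The last element of post-order is the root; it splits in-order into left and right subtrees.
Root H: left subtree has 4 nodes {Q, Z, A, X}, right has 7 {T, L, C, E, B, V, Y}.
  Root A: left subtree has 2 nodes {Q, Z}, right has 1 {X}.
    Root Z: left subtree has 1 node {Q}, right has 0 { }.
  Root Y: left subtree has 6 nodes {T, L, C, E, B, V}, right has 0 { }.
    Root V: left subtree has 5 nodes {T, L, C, E, B}, right has 0 { }.
      Root B: left subtree has 4 nodes {T, L, C, E}, right has 0 { }.
        Root C: left subtree has 2 nodes {T, L}, right has 1 {E}.
          Root L: left subtree has 1 node {T}, right has 0 { }.

H, A, Z, Q, X, Y, V, B, C, L, T, E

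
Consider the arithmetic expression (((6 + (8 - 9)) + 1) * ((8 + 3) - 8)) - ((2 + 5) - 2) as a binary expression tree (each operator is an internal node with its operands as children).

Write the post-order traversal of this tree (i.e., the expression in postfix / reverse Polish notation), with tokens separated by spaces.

6 8 9 - + 1 + 8 3 + 8 - * 2 5 + 2 - -

Post-order on an expression tree gives postfix notation: for each operator, emit left operand, right operand, then the operator.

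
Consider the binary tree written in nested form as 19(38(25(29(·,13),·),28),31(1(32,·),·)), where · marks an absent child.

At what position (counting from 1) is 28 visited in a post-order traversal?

4

Post-order visits the left subtree, then the right subtree, then the node.
At 19: go left to 38.
  At 38: go left to 25.
    At 25: go left to 29.
      At 29: no left child.
      At 29: go right to 13.
        13 is a leaf — visit 13.
      Visit 29.
    At 25: no right child.
    Visit 25.
  At 38: go right to 28.
    28 is a leaf — visit 28.
  Visit 38.
At 19: go right to 31.
  At 31: go left to 1.
    At 1: go left to 32.
      32 is a leaf — visit 32.
    At 1: no right child.
    Visit 1.
  At 31: no right child.
  Visit 31.
Visit 19.
Full post-order sequence: 13, 29, 25, 28, 38, 32, 1, 31, 19.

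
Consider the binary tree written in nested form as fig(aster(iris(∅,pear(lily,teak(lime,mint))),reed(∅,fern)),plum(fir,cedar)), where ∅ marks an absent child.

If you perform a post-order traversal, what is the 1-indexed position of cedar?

11

Post-order visits the left subtree, then the right subtree, then the node.
At fig: go left to aster.
  At aster: go left to iris.
    At iris: no left child.
    At iris: go right to pear.
      At pear: go left to lily.
        lily is a leaf — visit lily.
      At pear: go right to teak.
        At teak: go left to lime.
          lime is a leaf — visit lime.
        At teak: go right to mint.
          mint is a leaf — visit mint.
        Visit teak.
      Visit pear.
    Visit iris.
  At aster: go right to reed.
    At reed: no left child.
    At reed: go right to fern.
      fern is a leaf — visit fern.
    Visit reed.
  Visit aster.
At fig: go right to plum.
  At plum: go left to fir.
    fir is a leaf — visit fir.
  At plum: go right to cedar.
    cedar is a leaf — visit cedar.
  Visit plum.
Visit fig.
Full post-order sequence: lily, lime, mint, teak, pear, iris, fern, reed, aster, fir, cedar, plum, fig.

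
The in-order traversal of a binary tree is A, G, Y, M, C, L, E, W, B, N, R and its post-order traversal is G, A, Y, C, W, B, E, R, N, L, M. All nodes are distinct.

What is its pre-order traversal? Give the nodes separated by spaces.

M Y A G L C N E B W R

The last element of post-order is the root; it splits in-order into left and right subtrees.
Root M: left subtree has 3 nodes {A, G, Y}, right has 7 {C, L, E, W, B, N, R}.
  Root Y: left subtree has 2 nodes {A, G}, right has 0 { }.
    Root A: left subtree has 0 nodes { }, right has 1 {G}.
  Root L: left subtree has 1 node {C}, right has 5 {E, W, B, N, R}.
    Root N: left subtree has 3 nodes {E, W, B}, right has 1 {R}.
      Root E: left subtree has 0 nodes { }, right has 2 {W, B}.
        Root B: left subtree has 1 node {W}, right has 0 { }.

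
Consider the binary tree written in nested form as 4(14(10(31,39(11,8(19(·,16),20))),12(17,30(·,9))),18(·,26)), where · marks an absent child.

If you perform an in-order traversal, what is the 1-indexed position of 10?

2

In-order visits the left subtree, then the node, then the right subtree.
At 4: go left to 14.
  At 14: go left to 10.
    At 10: go left to 31.
      31 is a leaf — visit 31.
    Visit 10.
    At 10: go right to 39.
      At 39: go left to 11.
        11 is a leaf — visit 11.
      Visit 39.
      At 39: go right to 8.
        At 8: go left to 19.
          At 19: no left child.
          Visit 19.
          At 19: go right to 16.
            16 is a leaf — visit 16.
        Visit 8.
        At 8: go right to 20.
          20 is a leaf — visit 20.
  Visit 14.
  At 14: go right to 12.
    At 12: go left to 17.
      17 is a leaf — visit 17.
    Visit 12.
    At 12: go right to 30.
      At 30: no left child.
      Visit 30.
      At 30: go right to 9.
        9 is a leaf — visit 9.
Visit 4.
At 4: go right to 18.
  At 18: no left child.
  Visit 18.
  At 18: go right to 26.
    26 is a leaf — visit 26.
Full in-order sequence: 31, 10, 11, 39, 19, 16, 8, 20, 14, 17, 12, 30, 9, 4, 18, 26.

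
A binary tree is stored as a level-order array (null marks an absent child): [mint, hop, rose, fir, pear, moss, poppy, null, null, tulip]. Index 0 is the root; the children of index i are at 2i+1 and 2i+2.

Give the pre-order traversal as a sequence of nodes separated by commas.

mint, hop, fir, pear, tulip, rose, moss, poppy

Pre-order visits the node, then its left subtree, then its right subtree.
Visit mint.
At mint: go left to hop.
  Visit hop.
  At hop: go left to fir.
    fir is a leaf — visit fir.
  At hop: go right to pear.
    Visit pear.
    At pear: go left to tulip.
      tulip is a leaf — visit tulip.
    At pear: no right child.
At mint: go right to rose.
  Visit rose.
  At rose: go left to moss.
    moss is a leaf — visit moss.
  At rose: go right to poppy.
    poppy is a leaf — visit poppy.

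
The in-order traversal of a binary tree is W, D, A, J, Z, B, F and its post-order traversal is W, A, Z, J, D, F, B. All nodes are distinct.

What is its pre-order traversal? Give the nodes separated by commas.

B, D, W, J, A, Z, F

The last element of post-order is the root; it splits in-order into left and right subtrees.
Root B: left subtree has 5 nodes {W, D, A, J, Z}, right has 1 {F}.
  Root D: left subtree has 1 node {W}, right has 3 {A, J, Z}.
    Root J: left subtree has 1 node {A}, right has 1 {Z}.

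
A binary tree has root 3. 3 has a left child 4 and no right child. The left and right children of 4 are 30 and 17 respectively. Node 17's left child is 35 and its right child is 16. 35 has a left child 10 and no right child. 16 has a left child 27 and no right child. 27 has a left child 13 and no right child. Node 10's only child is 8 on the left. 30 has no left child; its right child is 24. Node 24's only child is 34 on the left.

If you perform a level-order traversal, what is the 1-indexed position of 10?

9

Level-order visits nodes level by level from the root, left to right within each level.
Level 0: 3
Level 1: 4
Level 2: 30, 17
Level 3: 24, 35, 16
Level 4: 34, 10, 27
Level 5: 8, 13
Full level-order sequence: 3, 4, 30, 17, 24, 35, 16, 34, 10, 27, 8, 13.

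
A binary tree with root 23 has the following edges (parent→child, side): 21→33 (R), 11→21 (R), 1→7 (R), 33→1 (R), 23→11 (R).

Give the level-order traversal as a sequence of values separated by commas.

23, 11, 21, 33, 1, 7

Level-order visits nodes level by level from the root, left to right within each level.
Level 0: 23
Level 1: 11
Level 2: 21
Level 3: 33
Level 4: 1
Level 5: 7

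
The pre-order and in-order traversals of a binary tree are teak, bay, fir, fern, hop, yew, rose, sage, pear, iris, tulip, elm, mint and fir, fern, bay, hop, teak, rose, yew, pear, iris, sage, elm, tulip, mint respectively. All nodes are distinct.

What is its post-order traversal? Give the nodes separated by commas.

fern, fir, hop, bay, rose, iris, pear, elm, mint, tulip, sage, yew, teak

The first element of pre-order is the root; it splits in-order into left and right subtrees.
Root teak: left subtree has 4 nodes {fir, fern, bay, hop}, right has 8 {rose, yew, pear, iris, sage, elm, tulip, mint}.
  Root bay: left subtree has 2 nodes {fir, fern}, right has 1 {hop}.
    Root fir: left subtree has 0 nodes { }, right has 1 {fern}.
  Root yew: left subtree has 1 node {rose}, right has 6 {pear, iris, sage, elm, tulip, mint}.
    Root sage: left subtree has 2 nodes {pear, iris}, right has 3 {elm, tulip, mint}.
      Root pear: left subtree has 0 nodes { }, right has 1 {iris}.
      Root tulip: left subtree has 1 node {elm}, right has 1 {mint}.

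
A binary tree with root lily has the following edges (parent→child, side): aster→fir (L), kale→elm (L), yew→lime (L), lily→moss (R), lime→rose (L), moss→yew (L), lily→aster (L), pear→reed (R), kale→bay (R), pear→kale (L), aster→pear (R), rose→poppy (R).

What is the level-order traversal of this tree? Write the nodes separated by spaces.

Level-order visits nodes level by level from the root, left to right within each level.
Level 0: lily
Level 1: aster, moss
Level 2: fir, pear, yew
Level 3: kale, reed, lime
Level 4: elm, bay, rose
Level 5: poppy

lily aster moss fir pear yew kale reed lime elm bay rose poppy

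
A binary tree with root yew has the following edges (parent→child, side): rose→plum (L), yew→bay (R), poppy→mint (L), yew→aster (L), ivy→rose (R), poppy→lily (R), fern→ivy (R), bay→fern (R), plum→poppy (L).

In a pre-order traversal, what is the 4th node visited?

Pre-order visits the node, then its left subtree, then its right subtree.
Visit yew.
At yew: go left to aster.
  aster is a leaf — visit aster.
At yew: go right to bay.
  Visit bay.
  At bay: no left child.
  At bay: go right to fern.
    Visit fern.
    At fern: no left child.
    At fern: go right to ivy.
      Visit ivy.
      At ivy: no left child.
      At ivy: go right to rose.
        Visit rose.
        At rose: go left to plum.
          Visit plum.
          At plum: go left to poppy.
            Visit poppy.
            At poppy: go left to mint.
              mint is a leaf — visit mint.
            At poppy: go right to lily.
              lily is a leaf — visit lily.
          At plum: no right child.
        At rose: no right child.
Full pre-order sequence: yew, aster, bay, fern, ivy, rose, plum, poppy, mint, lily.

fern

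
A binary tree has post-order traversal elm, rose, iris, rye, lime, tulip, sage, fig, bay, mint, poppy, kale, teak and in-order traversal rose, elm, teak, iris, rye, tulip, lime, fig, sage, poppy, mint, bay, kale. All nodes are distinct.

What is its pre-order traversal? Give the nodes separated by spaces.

The last element of post-order is the root; it splits in-order into left and right subtrees.
Root teak: left subtree has 2 nodes {rose, elm}, right has 10 {iris, rye, tulip, lime, fig, sage, poppy, mint, bay, kale}.
  Root rose: left subtree has 0 nodes { }, right has 1 {elm}.
  Root kale: left subtree has 9 nodes {iris, rye, tulip, lime, fig, sage, poppy, mint, bay}, right has 0 { }.
    Root poppy: left subtree has 6 nodes {iris, rye, tulip, lime, fig, sage}, right has 2 {mint, bay}.
      Root fig: left subtree has 4 nodes {iris, rye, tulip, lime}, right has 1 {sage}.
        Root tulip: left subtree has 2 nodes {iris, rye}, right has 1 {lime}.
          Root rye: left subtree has 1 node {iris}, right has 0 { }.
      Root mint: left subtree has 0 nodes { }, right has 1 {bay}.

teak rose elm kale poppy fig tulip rye iris lime sage mint bay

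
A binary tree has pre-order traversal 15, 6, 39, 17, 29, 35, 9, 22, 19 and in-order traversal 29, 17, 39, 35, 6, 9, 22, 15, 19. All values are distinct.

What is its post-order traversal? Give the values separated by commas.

29, 17, 35, 39, 22, 9, 6, 19, 15

The first element of pre-order is the root; it splits in-order into left and right subtrees.
Root 15: left subtree has 7 nodes {29, 17, 39, 35, 6, 9, 22}, right has 1 {19}.
  Root 6: left subtree has 4 nodes {29, 17, 39, 35}, right has 2 {9, 22}.
    Root 39: left subtree has 2 nodes {29, 17}, right has 1 {35}.
      Root 17: left subtree has 1 node {29}, right has 0 { }.
    Root 9: left subtree has 0 nodes { }, right has 1 {22}.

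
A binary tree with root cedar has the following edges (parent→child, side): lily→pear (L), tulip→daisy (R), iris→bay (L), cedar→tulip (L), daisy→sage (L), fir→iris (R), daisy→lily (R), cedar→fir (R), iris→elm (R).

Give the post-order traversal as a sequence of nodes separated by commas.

Post-order visits the left subtree, then the right subtree, then the node.
At cedar: go left to tulip.
  At tulip: no left child.
  At tulip: go right to daisy.
    At daisy: go left to sage.
      sage is a leaf — visit sage.
    At daisy: go right to lily.
      At lily: go left to pear.
        pear is a leaf — visit pear.
      At lily: no right child.
      Visit lily.
    Visit daisy.
  Visit tulip.
At cedar: go right to fir.
  At fir: no left child.
  At fir: go right to iris.
    At iris: go left to bay.
      bay is a leaf — visit bay.
    At iris: go right to elm.
      elm is a leaf — visit elm.
    Visit iris.
  Visit fir.
Visit cedar.

sage, pear, lily, daisy, tulip, bay, elm, iris, fir, cedar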